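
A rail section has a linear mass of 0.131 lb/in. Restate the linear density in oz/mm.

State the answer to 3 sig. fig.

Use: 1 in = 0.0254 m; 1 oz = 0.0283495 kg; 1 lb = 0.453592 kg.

0.0825 oz/mm

0.131 lb/in × 0.453592 kg/lb ÷ 0.0254 m/in = 2.33939 kg/m
2.33939 kg/m ÷ 0.0283495 kg/oz × 0.001 m/mm = 0.0825196 oz/mm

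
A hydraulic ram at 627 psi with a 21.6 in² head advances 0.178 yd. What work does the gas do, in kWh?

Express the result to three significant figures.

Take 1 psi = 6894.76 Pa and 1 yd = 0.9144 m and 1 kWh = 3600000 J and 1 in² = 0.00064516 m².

627 psi → 4.32301×10⁶ Pa
21.6 in² → 0.0139355 m²
F = P × A = 4.32301×10⁶ × 0.0139355 = 60243.3 N
0.178 yd → 0.162763 m
W = F × d = 60243.3 × 0.162763 = 9805.38 J
In kWh: 9805.38 / 3600000 = 0.00272372 kWh

0.00272 kWh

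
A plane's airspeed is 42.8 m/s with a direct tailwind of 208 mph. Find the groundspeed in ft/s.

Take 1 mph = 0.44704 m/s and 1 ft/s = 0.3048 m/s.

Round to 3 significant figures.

445 ft/s

42.8 m/s (already m/s)
208 mph × 0.44704 = 92.9843 m/s
Combined: 42.8 + 92.9843 = 135.784 m/s
In ft/s: 135.784 / 0.3048 = 445.486 ft/s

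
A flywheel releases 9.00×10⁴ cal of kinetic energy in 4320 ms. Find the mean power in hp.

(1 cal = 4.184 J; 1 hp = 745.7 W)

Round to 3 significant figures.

9.00×10⁴ cal × 4.184 → 376560 J
4320 ms × 0.001 → 4.32 s
P = E / t = 376560 J / 4.32 s = 87166.7 W
87166.7 W ÷ (745.7 W/hp) = 116.892 hp

117 hp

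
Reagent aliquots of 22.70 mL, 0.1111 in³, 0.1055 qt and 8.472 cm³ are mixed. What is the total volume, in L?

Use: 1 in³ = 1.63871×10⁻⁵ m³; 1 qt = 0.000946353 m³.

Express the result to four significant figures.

0.1328 L

22.70 mL × 10⁻⁶ = 2.27×10⁻⁵ m³
0.1111 in³ × 1.63871×10⁻⁵ = 1.82061×10⁻⁶ m³
0.1055 qt × 0.000946353 = 9.98402×10⁻⁵ m³
8.472 cm³ × 10⁻⁶ = 8.472×10⁻⁶ m³
Total: 2.27×10⁻⁵ + 1.82061×10⁻⁶ + 9.98402×10⁻⁵ + 8.472×10⁻⁶ = 1.32833×10⁻⁴ m³
In L: 1.32833×10⁻⁴ / 0.001 = 0.132833 L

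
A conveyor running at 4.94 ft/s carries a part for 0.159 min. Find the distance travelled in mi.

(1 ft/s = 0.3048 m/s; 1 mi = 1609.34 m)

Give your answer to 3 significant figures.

0.00893 mi

4.94 ft/s × 0.3048 = 1.50571 m/s
0.159 min × 60 = 9.54 s
d = v × t = 1.50571 m/s × 9.54 s = 14.3645 m
14.3645 m ÷ (1609.34 m/mi) = 0.00892571 mi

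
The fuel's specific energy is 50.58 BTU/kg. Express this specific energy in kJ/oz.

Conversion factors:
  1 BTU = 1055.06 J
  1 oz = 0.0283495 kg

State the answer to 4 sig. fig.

50.58 BTU/kg × 1055.06 J/BTU = 53364.9 J/kg
53364.9 J/kg ÷ 1000 J/kJ × 0.0283495 kg/oz = 1.51287 kJ/oz

1.513 kJ/oz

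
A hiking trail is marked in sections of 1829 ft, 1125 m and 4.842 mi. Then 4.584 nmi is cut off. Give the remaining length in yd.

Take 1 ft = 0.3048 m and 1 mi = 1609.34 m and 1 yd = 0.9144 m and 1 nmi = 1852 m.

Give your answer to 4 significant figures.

1078 yd

1829 ft × 0.3048 = 557.479 m
1125 m (already m)
4.842 mi × 1609.34 = 7792.42 m
4.584 nmi × 1852 = 8489.57 m
Net: 557.479 + 1125 + 7792.42 − 8489.57 = 985.329 m
In yd: 985.329 / 0.9144 = 1077.57 yd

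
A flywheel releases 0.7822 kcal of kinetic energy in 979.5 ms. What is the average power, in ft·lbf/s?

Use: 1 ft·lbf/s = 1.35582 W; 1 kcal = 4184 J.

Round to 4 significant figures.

0.7822 kcal × 4184 = 3272.72 J
979.5 ms × 0.001 = 0.9795 s
P = E / t = 3272.72 J / 0.9795 s = 3341.21 W
3341.21 W ÷ (1.35582 W/ft·lbf/s) = 2464.35 ft·lbf/s

2464 ft·lbf/s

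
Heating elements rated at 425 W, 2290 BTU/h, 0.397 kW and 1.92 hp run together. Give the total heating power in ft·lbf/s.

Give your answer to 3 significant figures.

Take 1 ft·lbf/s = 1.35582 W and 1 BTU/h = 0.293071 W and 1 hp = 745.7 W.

425 W (already W)
2290 BTU/h × 0.293071 = 671.133 W
0.397 kW × 1000 = 397 W
1.92 hp × 745.7 = 1431.74 W
Total: 425 + 671.133 + 397 + 1431.74 = 2924.87 W
In ft·lbf/s: 2924.87 / 1.35582 = 2157.27 ft·lbf/s

2160 ft·lbf/s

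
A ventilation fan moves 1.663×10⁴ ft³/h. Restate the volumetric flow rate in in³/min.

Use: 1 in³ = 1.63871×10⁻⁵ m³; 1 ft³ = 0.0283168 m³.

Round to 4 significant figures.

1.663×10⁴ ft³/h × 0.0283168 m³/ft³ ÷ 3600 s/h = 0.130808 m³/s
0.130808 m³/s ÷ 1.63871×10⁻⁵ m³/in³ × 60 s/min = 478943 in³/min

4.789×10⁵ in³/min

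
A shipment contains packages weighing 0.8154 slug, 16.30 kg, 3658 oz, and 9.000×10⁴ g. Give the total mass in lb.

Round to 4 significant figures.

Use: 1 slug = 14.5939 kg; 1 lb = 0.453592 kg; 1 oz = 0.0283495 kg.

489.2 lb

0.8154 slug × 14.5939 = 11.8999 kg
16.30 kg (already kg)
3658 oz × 0.0283495 = 103.702 kg
9.000×10⁴ g × 0.001 = 90 kg
Combined: 11.8999 + 16.3 + 103.702 + 90 = 221.902 kg
In lb: 221.902 / 0.453592 = 489.211 lb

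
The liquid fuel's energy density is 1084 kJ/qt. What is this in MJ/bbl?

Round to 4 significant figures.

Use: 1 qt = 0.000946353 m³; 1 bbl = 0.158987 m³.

182.1 MJ/bbl

1084 kJ/qt × 1000 J/kJ ÷ 0.000946353 m³/qt = 1.14545×10⁹ J/m³
1.14545×10⁹ J/m³ ÷ 1000000 J/MJ × 0.158987 m³/bbl = 182.112 MJ/bbl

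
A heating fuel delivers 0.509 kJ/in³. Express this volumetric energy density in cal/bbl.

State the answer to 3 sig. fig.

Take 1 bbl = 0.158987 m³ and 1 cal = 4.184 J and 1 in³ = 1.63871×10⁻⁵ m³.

0.509 kJ/in³ × 1000 J/kJ ÷ 1.63871×10⁻⁵ m³/in³ = 3.1061×10⁷ J/m³
3.1061×10⁷ J/m³ ÷ 4.184 J/cal × 0.158987 m³/bbl = 1.18028×10⁶ cal/bbl

1.18×10⁶ cal/bbl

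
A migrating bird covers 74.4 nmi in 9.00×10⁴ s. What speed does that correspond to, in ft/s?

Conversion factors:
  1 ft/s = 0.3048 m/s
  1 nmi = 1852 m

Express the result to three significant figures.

74.4 nmi × 1852 → 137789 m
v = d / t = 137789 m / 90000 s = 1.53099 m/s
1.53099 m/s ÷ (0.3048 m/s/ft/s) = 5.02293 ft/s

5.02 ft/s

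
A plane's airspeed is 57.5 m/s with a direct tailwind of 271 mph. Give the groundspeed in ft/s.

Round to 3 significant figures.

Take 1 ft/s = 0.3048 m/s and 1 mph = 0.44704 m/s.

586 ft/s

57.5 m/s (already m/s)
271 mph × 0.44704 = 121.148 m/s
Combined: 57.5 + 121.148 = 178.648 m/s
In ft/s: 178.648 / 0.3048 = 586.115 ft/s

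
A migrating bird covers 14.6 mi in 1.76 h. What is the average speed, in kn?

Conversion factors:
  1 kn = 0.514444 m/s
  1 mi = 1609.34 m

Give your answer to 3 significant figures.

14.6 mi × 1609.34 = 23496.4 m
1.76 h × 3600 = 6336 s
v = d / t = 23496.4 m / 6336 s = 3.7084 m/s
3.7084 m/s ÷ (0.514444 m/s/kn) = 7.20856 kn

7.21 kn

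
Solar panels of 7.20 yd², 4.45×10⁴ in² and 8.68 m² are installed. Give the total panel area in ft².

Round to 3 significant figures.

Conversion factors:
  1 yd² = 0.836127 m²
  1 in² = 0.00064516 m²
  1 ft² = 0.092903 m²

7.20 yd² × 0.836127 = 6.02011 m²
4.45×10⁴ in² × 0.00064516 = 28.7096 m²
8.68 m² (already m²)
Total: 6.02011 + 28.7096 + 8.68 = 43.4097 m²
In ft²: 43.4097 / 0.092903 = 467.258 ft²

467 ft²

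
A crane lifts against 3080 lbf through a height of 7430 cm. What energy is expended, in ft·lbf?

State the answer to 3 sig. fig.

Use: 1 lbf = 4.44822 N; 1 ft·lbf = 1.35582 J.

3080 lbf × 4.44822 → 13700.5 N
7430 cm × 0.01 → 74.3 m
W = F × d = 13700.5 N × 74.3 m = 1.01795×10⁶ J
1.01795×10⁶ J ÷ (1.35582 J/ft·lbf) = 750800 ft·lbf

7.51×10⁵ ft·lbf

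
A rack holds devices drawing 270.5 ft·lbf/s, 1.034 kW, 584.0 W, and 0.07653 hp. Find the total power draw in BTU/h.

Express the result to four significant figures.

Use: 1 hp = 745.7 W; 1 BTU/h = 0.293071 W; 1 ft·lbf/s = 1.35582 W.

6967 BTU/h

270.5 ft·lbf/s × 1.35582 = 366.749 W
1.034 kW × 1000 = 1034 W
584.0 W (already W)
0.07653 hp × 745.7 = 57.0684 W
Total: 366.749 + 1034 + 584 + 57.0684 = 2041.82 W
In BTU/h: 2041.82 / 0.293071 = 6966.98 BTU/h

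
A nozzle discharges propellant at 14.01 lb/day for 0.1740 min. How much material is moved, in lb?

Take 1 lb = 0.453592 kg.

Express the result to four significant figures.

14.01 lb/day → 7.35512×10⁻⁵ kg/s
0.1740 min → 10.44 s
m = ṁ × t = 7.35512×10⁻⁵ × 10.44 = 7.67875×10⁻⁴ kg
In lb: 7.67875×10⁻⁴ / 0.453592 = 0.00169288 lb

0.001693 lb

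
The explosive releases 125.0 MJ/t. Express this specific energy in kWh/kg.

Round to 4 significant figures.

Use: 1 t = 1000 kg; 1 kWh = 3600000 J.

125.0 MJ/t × 1000000 J/MJ ÷ 1000 kg/t = 125000 J/kg
125000 J/kg ÷ 3600000 J/kWh = 0.0347222 kWh/kg

0.03472 kWh/kg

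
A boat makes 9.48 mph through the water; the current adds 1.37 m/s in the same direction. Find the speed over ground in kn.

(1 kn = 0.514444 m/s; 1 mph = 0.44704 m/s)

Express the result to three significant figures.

9.48 mph × 0.44704 = 4.23794 m/s
1.37 m/s (already m/s)
Combined: 4.23794 + 1.37 = 5.60794 m/s
In kn: 5.60794 / 0.514444 = 10.901 kn

10.9 kn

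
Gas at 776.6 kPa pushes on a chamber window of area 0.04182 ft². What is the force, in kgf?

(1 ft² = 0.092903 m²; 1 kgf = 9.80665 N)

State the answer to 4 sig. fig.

307.7 kgf

776.6 kPa × 1000 → 776600 Pa
0.04182 ft² × 0.092903 → 0.0038852 m²
F = P × A = 776600 Pa × 0.0038852 m² = 3017.25 N
3017.25 N ÷ (9.80665 N/kgf) = 307.674 kgf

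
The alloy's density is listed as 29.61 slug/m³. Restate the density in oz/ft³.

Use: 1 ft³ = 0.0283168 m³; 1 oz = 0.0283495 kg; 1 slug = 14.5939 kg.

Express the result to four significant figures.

29.61 slug/m³ × 14.5939 kg/slug = 432.125 kg/m³
432.125 kg/m³ ÷ 0.0283495 kg/oz × 0.0283168 m³/ft³ = 431.627 oz/ft³

431.6 oz/ft³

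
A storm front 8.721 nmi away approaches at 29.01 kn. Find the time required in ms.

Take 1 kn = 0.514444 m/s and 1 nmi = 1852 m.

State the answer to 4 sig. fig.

8.721 nmi × 1852 = 16151.3 m
29.01 kn × 0.514444 = 14.924 m/s
t = d / v = 16151.3 m / 14.924 m/s = 1082.24 s
1082.24 s ÷ (0.001 s/ms) = 1.08224×10⁶ ms

1.082×10⁶ ms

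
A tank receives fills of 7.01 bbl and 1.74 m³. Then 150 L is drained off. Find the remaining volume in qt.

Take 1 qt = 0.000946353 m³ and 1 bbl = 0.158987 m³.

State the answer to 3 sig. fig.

7.01 bbl × 0.158987 = 1.1145 m³
1.74 m³ (already m³)
150 L × 0.001 = 0.15 m³
Result: 1.1145 + 1.74 − 0.15 = 2.7045 m³
In qt: 2.7045 / 0.000946353 = 2857.81 qt

2860 qt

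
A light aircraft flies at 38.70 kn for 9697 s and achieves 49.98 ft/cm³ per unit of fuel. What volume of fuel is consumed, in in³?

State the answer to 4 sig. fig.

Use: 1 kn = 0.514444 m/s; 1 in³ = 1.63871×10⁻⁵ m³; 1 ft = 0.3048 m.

773.3 in³

38.70 kn → 19.909 m/s
d = v × t = 19.909 × 9697 = 193058 m
49.98 ft/cm³ → 1.52339×10⁷ m/m³
V = d / (distance per unit fuel) = 193058 / 1.52339×10⁷ = 0.0126729 m³
In in³: 0.0126729 / 1.63871×10⁻⁵ = 773.346 in³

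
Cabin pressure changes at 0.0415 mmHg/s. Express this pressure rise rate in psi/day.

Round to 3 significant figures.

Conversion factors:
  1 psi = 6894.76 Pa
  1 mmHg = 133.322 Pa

69.3 psi/day

0.0415 mmHg/s × 133.322 Pa/mmHg = 5.53286 Pa/s
5.53286 Pa/s ÷ 6894.76 Pa/psi × 86400 s/day = 69.3337 psi/day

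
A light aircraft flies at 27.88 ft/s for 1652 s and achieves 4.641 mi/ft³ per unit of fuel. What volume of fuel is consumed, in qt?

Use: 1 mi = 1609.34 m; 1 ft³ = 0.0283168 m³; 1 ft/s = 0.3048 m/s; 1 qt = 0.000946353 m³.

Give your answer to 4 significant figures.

56.24 qt

27.88 ft/s → 8.49782 m/s
d = v × t = 8.49782 × 1652 = 14038.4 m
4.641 mi/ft³ → 263764 m/m³
V = d / (distance per unit fuel) = 14038.4 / 263764 = 0.0532233 m³
In qt: 0.0532233 / 0.000946353 = 56.2404 qt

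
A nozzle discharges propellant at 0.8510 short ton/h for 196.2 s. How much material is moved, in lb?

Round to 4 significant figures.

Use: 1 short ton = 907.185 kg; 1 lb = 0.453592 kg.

0.8510 short ton/h → 0.214448 kg/s
m = ṁ × t = 0.214448 × 196.2 = 42.0747 kg
In lb: 42.0747 / 0.453592 = 92.7589 lb

92.76 lb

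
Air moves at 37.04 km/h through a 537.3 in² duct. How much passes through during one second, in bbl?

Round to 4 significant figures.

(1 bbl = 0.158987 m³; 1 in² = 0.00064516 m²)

37.04 km/h × (1/3.6) → 10.2889 m/s
537.3 in² × 0.00064516 → 0.346644 m²
V = v × A × t = 10.2889 m/s × 0.346644 m² × 1 s = 3.56659 m³
3.56659 m³ ÷ (0.158987 m³/bbl) = 22.4332 bbl

22.43 bbl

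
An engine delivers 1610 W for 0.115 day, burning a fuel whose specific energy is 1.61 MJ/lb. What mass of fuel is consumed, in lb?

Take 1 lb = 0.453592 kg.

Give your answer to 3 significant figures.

0.115 day → 9936 s
E = P × t = 1610 × 9936 = 1.5997×10⁷ J
1.61 MJ/lb → 3.54945×10⁶ J/kg
m = E / e_s = 1.5997×10⁷ / 3.54945×10⁶ = 4.5069 kg
In lb: 4.5069 / 0.453592 = 9.93602 lb

9.94 lb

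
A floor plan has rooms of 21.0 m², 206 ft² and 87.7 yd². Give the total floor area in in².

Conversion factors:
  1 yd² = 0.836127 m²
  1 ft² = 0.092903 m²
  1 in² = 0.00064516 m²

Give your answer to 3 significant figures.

21.0 m² (already m²)
206 ft² × 0.092903 = 19.138 m²
87.7 yd² × 0.836127 = 73.3283 m²
Sum: 21 + 19.138 + 73.3283 = 113.466 m²
In in²: 113.466 / 0.00064516 = 175873 in²

1.76×10⁵ in²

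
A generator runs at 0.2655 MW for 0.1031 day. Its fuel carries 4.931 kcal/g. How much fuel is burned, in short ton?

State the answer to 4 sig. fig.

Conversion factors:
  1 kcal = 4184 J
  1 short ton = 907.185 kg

0.2655 MW → 265500 W
0.1031 day → 8907.84 s
E = P × t = 265500 × 8907.84 = 2.36503×10⁹ J
4.931 kcal/g → 2.06313×10⁷ J/kg
m = E / e_s = 2.36503×10⁹ / 2.06313×10⁷ = 114.633 kg
In short ton: 114.633 / 907.185 = 0.126361 short ton

0.1264 short ton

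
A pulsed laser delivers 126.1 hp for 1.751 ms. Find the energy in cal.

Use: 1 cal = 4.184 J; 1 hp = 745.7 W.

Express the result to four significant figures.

126.1 hp × 745.7 = 94032.8 W
1.751 ms × 0.001 = 0.001751 s
E = P × t = 94032.8 W × 0.001751 s = 164.651 J
164.651 J ÷ (4.184 J/cal) = 39.3525 cal

39.35 cal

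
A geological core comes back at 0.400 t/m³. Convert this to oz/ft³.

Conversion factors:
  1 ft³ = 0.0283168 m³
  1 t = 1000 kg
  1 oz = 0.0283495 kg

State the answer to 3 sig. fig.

400 oz/ft³

0.400 t/m³ × 1000 kg/t = 400 kg/m³
400 kg/m³ ÷ 0.0283495 kg/oz × 0.0283168 m³/ft³ = 399.539 oz/ft³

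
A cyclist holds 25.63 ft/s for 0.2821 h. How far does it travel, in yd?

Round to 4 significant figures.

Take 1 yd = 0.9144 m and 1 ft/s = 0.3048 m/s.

8676 yd

25.63 ft/s × 0.3048 = 7.81202 m/s
0.2821 h × 3600 = 1015.56 s
d = v × t = 7.81202 m/s × 1015.56 s = 7933.58 m
7933.58 m ÷ (0.9144 m/yd) = 8676.27 yd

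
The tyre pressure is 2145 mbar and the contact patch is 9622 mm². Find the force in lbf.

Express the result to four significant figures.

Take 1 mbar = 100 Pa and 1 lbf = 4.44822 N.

2145 mbar × 100 = 214500 Pa
9622 mm² × 10⁻⁶ = 0.009622 m²
F = P × A = 214500 Pa × 0.009622 m² = 2063.92 N
2063.92 N ÷ (4.44822 N/lbf) = 463.988 lbf

464.0 lbf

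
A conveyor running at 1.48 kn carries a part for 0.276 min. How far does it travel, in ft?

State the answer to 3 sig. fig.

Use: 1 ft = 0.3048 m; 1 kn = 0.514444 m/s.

41.4 ft

1.48 kn × 0.514444 = 0.761377 m/s
0.276 min × 60 = 16.56 s
d = v × t = 0.761377 m/s × 16.56 s = 12.6084 m
12.6084 m ÷ (0.3048 m/ft) = 41.3661 ft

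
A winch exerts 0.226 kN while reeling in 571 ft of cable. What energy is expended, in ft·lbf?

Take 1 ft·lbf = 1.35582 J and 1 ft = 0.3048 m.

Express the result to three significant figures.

2.90×10⁴ ft·lbf

0.226 kN × 1000 = 226 N
571 ft × 0.3048 = 174.041 m
W = F × d = 226 N × 174.041 m = 39333.3 J
39333.3 J ÷ (1.35582 J/ft·lbf) = 29010.7 ft·lbf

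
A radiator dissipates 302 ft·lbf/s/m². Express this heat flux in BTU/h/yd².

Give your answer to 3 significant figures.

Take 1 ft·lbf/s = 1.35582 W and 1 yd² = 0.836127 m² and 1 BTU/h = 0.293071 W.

302 ft·lbf/s/m² × 1.35582 W/ft·lbf/s = 409.458 W/m²
409.458 W/m² ÷ 0.293071 W/BTU/h × 0.836127 m²/yd² = 1168.18 BTU/h/yd²

1170 BTU/h/yd²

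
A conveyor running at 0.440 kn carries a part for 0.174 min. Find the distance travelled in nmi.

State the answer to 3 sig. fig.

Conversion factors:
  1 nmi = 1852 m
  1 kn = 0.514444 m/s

0.440 kn × 0.514444 → 0.226355 m/s
0.174 min × 60 → 10.44 s
d = v × t = 0.226355 m/s × 10.44 s = 2.36315 m
2.36315 m ÷ (1852 m/nmi) = 0.001276 nmi

0.00128 nmi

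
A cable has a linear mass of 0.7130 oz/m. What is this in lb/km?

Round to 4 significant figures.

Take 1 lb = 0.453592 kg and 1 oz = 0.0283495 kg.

44.56 lb/km

0.7130 oz/m × 0.0283495 kg/oz = 0.0202132 kg/m
0.0202132 kg/m ÷ 0.453592 kg/lb × 1000 m/km = 44.5625 lb/km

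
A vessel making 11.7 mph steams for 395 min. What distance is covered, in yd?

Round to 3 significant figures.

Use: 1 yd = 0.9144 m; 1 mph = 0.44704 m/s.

1.36×10⁵ yd

11.7 mph × 0.44704 = 5.23037 m/s
395 min × 60 = 23700 s
d = v × t = 5.23037 m/s × 23700 s = 123960 m
123960 m ÷ (0.9144 m/yd) = 135564 yd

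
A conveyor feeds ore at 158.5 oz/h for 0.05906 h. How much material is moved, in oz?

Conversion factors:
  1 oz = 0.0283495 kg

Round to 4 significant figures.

158.5 oz/h → 0.00124817 kg/s
0.05906 h → 212.616 s
m = ṁ × t = 0.00124817 × 212.616 = 0.265381 kg
In oz: 0.265381 / 0.0283495 = 9.36105 oz

9.361 oz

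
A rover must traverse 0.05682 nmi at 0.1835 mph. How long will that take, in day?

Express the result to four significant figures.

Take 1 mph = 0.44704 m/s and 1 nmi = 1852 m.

0.05682 nmi × 1852 → 105.231 m
0.1835 mph × 0.44704 → 0.0820318 m/s
t = d / v = 105.231 m / 0.0820318 m/s = 1282.81 s
1282.81 s ÷ (86400 s/day) = 0.0148473 day

0.01485 day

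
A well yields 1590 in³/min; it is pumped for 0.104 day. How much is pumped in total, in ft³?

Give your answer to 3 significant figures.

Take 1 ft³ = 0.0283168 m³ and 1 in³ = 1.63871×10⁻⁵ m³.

138 ft³

1590 in³/min → 4.34258×10⁻⁴ m³/s
0.104 day → 8985.6 s
V = Q × t = 4.34258×10⁻⁴ × 8985.6 = 3.90207 m³
In ft³: 3.90207 / 0.0283168 = 137.801 ft³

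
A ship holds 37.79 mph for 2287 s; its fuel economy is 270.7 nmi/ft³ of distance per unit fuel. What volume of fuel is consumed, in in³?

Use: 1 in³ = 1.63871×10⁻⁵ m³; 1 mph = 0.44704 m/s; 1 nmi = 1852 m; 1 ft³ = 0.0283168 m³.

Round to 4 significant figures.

37.79 mph → 16.8936 m/s
d = v × t = 16.8936 × 2287 = 38635.7 m
270.7 nmi/ft³ → 1.77046×10⁷ m/m³
V = d / (distance per unit fuel) = 38635.7 / 1.77046×10⁷ = 0.00218224 m³
In in³: 0.00218224 / 1.63871×10⁻⁵ = 133.168 in³

133.2 in³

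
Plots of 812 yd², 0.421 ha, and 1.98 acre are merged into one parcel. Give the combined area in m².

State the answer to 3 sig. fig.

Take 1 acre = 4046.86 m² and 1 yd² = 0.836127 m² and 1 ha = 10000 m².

812 yd² × 0.836127 = 678.935 m²
0.421 ha × 10000 = 4210 m²
1.98 acre × 4046.86 = 8012.78 m²
Total: 678.935 + 4210 + 8012.78 = 12901.7 m²

1.29×10⁴ m²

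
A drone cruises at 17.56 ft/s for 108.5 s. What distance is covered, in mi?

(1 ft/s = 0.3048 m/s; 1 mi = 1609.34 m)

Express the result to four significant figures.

0.3608 mi

17.56 ft/s × 0.3048 = 5.35229 m/s
d = v × t = 5.35229 m/s × 108.5 s = 580.723 m
580.723 m ÷ (1609.34 m/mi) = 0.360845 mi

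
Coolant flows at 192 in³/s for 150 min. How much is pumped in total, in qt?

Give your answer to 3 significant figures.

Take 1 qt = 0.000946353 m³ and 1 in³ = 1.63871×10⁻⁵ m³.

192 in³/s → 0.00314632 m³/s
150 min → 9000 s
V = Q × t = 0.00314632 × 9000 = 28.3169 m³
In qt: 28.3169 / 0.000946353 = 29922.1 qt

2.99×10⁴ qt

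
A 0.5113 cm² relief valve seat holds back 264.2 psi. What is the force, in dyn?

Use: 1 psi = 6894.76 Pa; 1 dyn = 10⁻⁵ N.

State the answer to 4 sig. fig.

9.314×10⁶ dyn

264.2 psi × 6894.76 → 1.8216×10⁶ Pa
0.5113 cm² × 0.0001 → 5.113×10⁻⁵ m²
F = P × A = 1.8216×10⁶ Pa × 5.113×10⁻⁵ m² = 93.1384 N
93.1384 N ÷ (10⁻⁵ N/dyn) = 9.31384×10⁶ dyn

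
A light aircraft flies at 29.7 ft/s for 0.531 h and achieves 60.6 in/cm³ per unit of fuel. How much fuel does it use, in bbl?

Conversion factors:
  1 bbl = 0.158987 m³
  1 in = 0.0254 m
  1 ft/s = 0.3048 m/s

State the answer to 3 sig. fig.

0.0707 bbl

29.7 ft/s → 9.05256 m/s
0.531 h → 1911.6 s
d = v × t = 9.05256 × 1911.6 = 17304.9 m
60.6 in/cm³ → 1.53924×10⁶ m/m³
V = d / (distance per unit fuel) = 17304.9 / 1.53924×10⁶ = 0.0112425 m³
In bbl: 0.0112425 / 0.158987 = 0.0707133 bbl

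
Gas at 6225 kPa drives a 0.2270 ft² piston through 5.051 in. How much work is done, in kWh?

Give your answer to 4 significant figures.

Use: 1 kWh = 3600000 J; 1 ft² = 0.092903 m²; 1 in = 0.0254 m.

0.004678 kWh

6225 kPa → 6.225×10⁶ Pa
0.2270 ft² → 0.021089 m²
F = P × A = 6.225×10⁶ × 0.021089 = 131279 N
5.051 in → 0.128295 m
W = F × d = 131279 × 0.128295 = 16842.4 J
In kWh: 16842.4 / 3600000 = 0.00467844 kWh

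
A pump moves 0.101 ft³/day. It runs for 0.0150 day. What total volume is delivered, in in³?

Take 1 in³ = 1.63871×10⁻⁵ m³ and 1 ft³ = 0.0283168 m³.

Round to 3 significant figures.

2.62 in³

0.101 ft³/day → 3.31018×10⁻⁸ m³/s
0.0150 day → 1296 s
V = Q × t = 3.31018×10⁻⁸ × 1296 = 4.28999×10⁻⁵ m³
In in³: 4.28999×10⁻⁵ / 1.63871×10⁻⁵ = 2.61791 in³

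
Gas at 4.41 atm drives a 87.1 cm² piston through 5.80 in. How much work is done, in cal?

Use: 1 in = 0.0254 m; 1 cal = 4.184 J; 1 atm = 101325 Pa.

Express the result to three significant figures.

137 cal

4.41 atm → 446843 Pa
87.1 cm² → 0.00871 m²
F = P × A = 446843 × 0.00871 = 3892 N
5.80 in → 0.14732 m
W = F × d = 3892 × 0.14732 = 573.369 J
In cal: 573.369 / 4.184 = 137.038 cal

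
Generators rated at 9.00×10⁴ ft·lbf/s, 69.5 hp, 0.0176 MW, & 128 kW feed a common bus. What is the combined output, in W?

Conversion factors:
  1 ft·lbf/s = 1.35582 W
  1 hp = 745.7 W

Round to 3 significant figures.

3.19×10⁵ W

9.00×10⁴ ft·lbf/s × 1.35582 = 122024 W
69.5 hp × 745.7 = 51826.2 W
0.0176 MW × 1000000 = 17600 W
128 kW × 1000 = 128000 W
Combined: 122024 + 51826.2 + 17600 + 128000 = 319450 W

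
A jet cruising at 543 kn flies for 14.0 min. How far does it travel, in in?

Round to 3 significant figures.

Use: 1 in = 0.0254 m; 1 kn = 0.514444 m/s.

9.24×10⁶ in

543 kn × 0.514444 → 279.343 m/s
14.0 min × 60 → 840 s
d = v × t = 279.343 m/s × 840 s = 234648 m
234648 m ÷ (0.0254 m/in) = 9.23811×10⁶ in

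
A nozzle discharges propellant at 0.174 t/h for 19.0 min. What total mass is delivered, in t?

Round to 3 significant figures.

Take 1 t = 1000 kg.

0.0551 t

0.174 t/h → 0.0483333 kg/s
19.0 min → 1140 s
m = ṁ × t = 0.0483333 × 1140 = 55.1 kg
In t: 55.1 / 1000 = 0.0551 t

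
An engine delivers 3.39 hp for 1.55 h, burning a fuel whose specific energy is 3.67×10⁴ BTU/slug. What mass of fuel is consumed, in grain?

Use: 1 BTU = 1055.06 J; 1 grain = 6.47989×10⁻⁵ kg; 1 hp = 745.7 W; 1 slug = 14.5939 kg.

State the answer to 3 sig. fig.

8.20×10⁴ grain

3.39 hp → 2527.92 W
1.55 h → 5580 s
E = P × t = 2527.92 × 5580 = 1.41058×10⁷ J
3.67×10⁴ BTU/slug → 2.65321×10⁶ J/kg
m = E / e_s = 1.41058×10⁷ / 2.65321×10⁶ = 5.3165 kg
In grain: 5.3165 / 6.47989×10⁻⁵ = 82046.1 grain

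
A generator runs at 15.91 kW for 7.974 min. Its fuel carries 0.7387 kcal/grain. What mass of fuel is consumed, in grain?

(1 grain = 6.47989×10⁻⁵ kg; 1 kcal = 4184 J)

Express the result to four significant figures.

15.91 kW → 15910 W
7.974 min → 478.44 s
E = P × t = 15910 × 478.44 = 7.61198×10⁶ J
0.7387 kcal/grain → 4.76971×10⁷ J/kg
m = E / e_s = 7.61198×10⁶ / 4.76971×10⁷ = 0.15959 kg
In grain: 0.15959 / 6.47989×10⁻⁵ = 2462.85 grain

2463 grain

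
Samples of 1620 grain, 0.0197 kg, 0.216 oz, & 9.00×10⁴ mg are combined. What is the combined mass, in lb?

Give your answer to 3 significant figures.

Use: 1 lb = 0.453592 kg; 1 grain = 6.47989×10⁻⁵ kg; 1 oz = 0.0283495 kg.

0.487 lb

1620 grain × 6.47989×10⁻⁵ = 0.104974 kg
0.0197 kg (already kg)
0.216 oz × 0.0283495 = 0.00612349 kg
9.00×10⁴ mg × 10⁻⁶ = 0.09 kg
Combined: 0.104974 + 0.0197 + 0.00612349 + 0.09 = 0.220797 kg
In lb: 0.220797 / 0.453592 = 0.486774 lb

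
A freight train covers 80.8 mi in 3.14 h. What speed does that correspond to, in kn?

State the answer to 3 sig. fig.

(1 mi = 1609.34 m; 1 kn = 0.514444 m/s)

22.4 kn

80.8 mi × 1609.34 = 130035 m
3.14 h × 3600 = 11304 s
v = d / t = 130035 m / 11304 s = 11.5035 m/s
11.5035 m/s ÷ (0.514444 m/s/kn) = 22.361 kn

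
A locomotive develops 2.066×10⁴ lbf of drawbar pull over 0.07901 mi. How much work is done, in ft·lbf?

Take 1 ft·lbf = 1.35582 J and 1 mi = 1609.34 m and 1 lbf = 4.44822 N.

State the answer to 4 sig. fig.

2.066×10⁴ lbf × 4.44822 → 91900.2 N
0.07901 mi × 1609.34 → 127.154 m
W = F × d = 91900.2 N × 127.154 m = 1.16855×10⁷ J
1.16855×10⁷ J ÷ (1.35582 J/ft·lbf) = 8.61877×10⁶ ft·lbf

8.619×10⁶ ft·lbf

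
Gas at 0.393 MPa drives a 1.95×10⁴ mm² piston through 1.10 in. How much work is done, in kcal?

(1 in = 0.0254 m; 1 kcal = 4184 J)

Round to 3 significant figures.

0.393 MPa → 393000 Pa
1.95×10⁴ mm² → 0.0195 m²
F = P × A = 393000 × 0.0195 = 7663.5 N
1.10 in → 0.02794 m
W = F × d = 7663.5 × 0.02794 = 214.118 J
In kcal: 214.118 / 4184 = 0.0511754 kcal

0.0512 kcal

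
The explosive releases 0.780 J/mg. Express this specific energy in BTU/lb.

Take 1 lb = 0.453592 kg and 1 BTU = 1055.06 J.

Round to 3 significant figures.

335 BTU/lb

0.780 J/mg ÷ 10⁻⁶ kg/mg = 780000 J/kg
780000 J/kg ÷ 1055.06 J/BTU × 0.453592 kg/lb = 335.338 BTU/lb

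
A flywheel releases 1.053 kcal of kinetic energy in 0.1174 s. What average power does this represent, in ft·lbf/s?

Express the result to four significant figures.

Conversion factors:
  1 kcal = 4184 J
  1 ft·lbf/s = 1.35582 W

1.053 kcal × 4184 = 4405.75 J
P = E / t = 4405.75 J / 0.1174 s = 37527.7 W
37527.7 W ÷ (1.35582 W/ft·lbf/s) = 27679 ft·lbf/s

2.768×10⁴ ft·lbf/s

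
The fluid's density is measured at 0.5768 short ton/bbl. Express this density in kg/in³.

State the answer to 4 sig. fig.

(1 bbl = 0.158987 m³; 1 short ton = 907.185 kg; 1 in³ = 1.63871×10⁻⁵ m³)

0.5768 short ton/bbl × 907.185 kg/short ton ÷ 0.158987 m³/bbl = 3291.24 kg/m³
3291.24 kg/m³ × 1.63871×10⁻⁵ m³/in³ = 0.0539339 kg/in³

0.05393 kg/in³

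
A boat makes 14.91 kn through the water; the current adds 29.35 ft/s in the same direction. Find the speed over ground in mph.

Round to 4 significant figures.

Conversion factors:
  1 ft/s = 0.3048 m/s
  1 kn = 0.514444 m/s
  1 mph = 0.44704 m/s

37.17 mph

14.91 kn × 0.514444 = 7.67036 m/s
29.35 ft/s × 0.3048 = 8.94588 m/s
Total: 7.67036 + 8.94588 = 16.6162 m/s
In mph: 16.6162 / 0.44704 = 37.1694 mph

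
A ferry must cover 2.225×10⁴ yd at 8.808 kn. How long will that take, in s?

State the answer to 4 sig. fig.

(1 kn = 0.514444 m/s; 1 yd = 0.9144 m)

2.225×10⁴ yd × 0.9144 → 20345.4 m
8.808 kn × 0.514444 → 4.53122 m/s
t = d / v = 20345.4 m / 4.53122 m/s = 4490.05 s

4490 s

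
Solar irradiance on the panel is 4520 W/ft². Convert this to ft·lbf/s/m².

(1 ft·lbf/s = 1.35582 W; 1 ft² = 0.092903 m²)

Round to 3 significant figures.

4520 W/ft² ÷ 0.092903 m²/ft² = 48652.9 W/m²
48652.9 W/m² ÷ 1.35582 W/ft·lbf/s = 35884.5 ft·lbf/s/m²

3.59×10⁴ ft·lbf/s/m²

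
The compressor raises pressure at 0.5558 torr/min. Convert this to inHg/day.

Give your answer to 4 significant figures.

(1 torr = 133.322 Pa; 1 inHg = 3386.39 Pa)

31.51 inHg/day

0.5558 torr/min × 133.322 Pa/torr ÷ 60 s/min = 1.23501 Pa/s
1.23501 Pa/s ÷ 3386.39 Pa/inHg × 86400 s/day = 31.5099 inHg/day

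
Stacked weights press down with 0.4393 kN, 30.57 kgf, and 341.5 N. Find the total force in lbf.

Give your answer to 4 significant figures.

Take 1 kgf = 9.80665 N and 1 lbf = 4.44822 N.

0.4393 kN × 1000 = 439.3 N
30.57 kgf × 9.80665 = 299.789 N
341.5 N (already N)
Total: 439.3 + 299.789 + 341.5 = 1080.59 N
In lbf: 1080.59 / 4.44822 = 242.926 lbf

242.9 lbf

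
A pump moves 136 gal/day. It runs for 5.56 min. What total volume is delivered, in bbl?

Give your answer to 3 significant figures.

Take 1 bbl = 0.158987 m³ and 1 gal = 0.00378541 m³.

136 gal/day → 5.95852×10⁻⁶ m³/s
5.56 min → 333.6 s
V = Q × t = 5.95852×10⁻⁶ × 333.6 = 0.00198776 m³
In bbl: 0.00198776 / 0.158987 = 0.0125027 bbl

0.0125 bbl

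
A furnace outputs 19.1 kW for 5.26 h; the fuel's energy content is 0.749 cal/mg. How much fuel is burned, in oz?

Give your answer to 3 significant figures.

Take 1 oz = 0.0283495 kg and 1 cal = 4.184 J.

19.1 kW → 19100 W
5.26 h → 18936 s
E = P × t = 19100 × 18936 = 3.61678×10⁸ J
0.749 cal/mg → 3.13382×10⁶ J/kg
m = E / e_s = 3.61678×10⁸ / 3.13382×10⁶ = 115.411 kg
In oz: 115.411 / 0.0283495 = 4071.01 oz

4070 oz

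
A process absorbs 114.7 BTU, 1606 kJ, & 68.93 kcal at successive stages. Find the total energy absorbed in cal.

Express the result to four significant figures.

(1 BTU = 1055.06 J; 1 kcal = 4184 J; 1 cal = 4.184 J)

114.7 BTU × 1055.06 = 121015 J
1606 kJ × 1000 = 1.606×10⁶ J
68.93 kcal × 4184 = 288403 J
Total: 121015 + 1.606×10⁶ + 288403 = 2.01542×10⁶ J
In cal: 2.01542×10⁶ / 4.184 = 481697 cal

4.817×10⁵ cal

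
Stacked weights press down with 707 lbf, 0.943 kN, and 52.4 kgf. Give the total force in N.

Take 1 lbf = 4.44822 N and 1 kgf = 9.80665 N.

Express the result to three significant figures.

707 lbf × 4.44822 → 3144.89 N
0.943 kN × 1000 → 943 N
52.4 kgf × 9.80665 → 513.868 N
Total: 3144.89 + 943 + 513.868 = 4601.76 N

4600 N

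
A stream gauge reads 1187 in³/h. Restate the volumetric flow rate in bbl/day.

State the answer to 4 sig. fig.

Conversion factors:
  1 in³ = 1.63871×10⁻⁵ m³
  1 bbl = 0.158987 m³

1187 in³/h × 1.63871×10⁻⁵ m³/in³ ÷ 3600 s/h = 5.40319×10⁻⁶ m³/s
5.40319×10⁻⁶ m³/s ÷ 0.158987 m³/bbl × 86400 s/day = 2.93631 bbl/day

2.936 bbl/day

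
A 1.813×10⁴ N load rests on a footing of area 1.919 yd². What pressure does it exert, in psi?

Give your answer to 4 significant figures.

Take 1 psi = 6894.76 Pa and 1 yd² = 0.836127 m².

1.639 psi

1.919 yd² × 0.836127 → 1.60453 m²
P = F / A = 18130 N / 1.60453 m² = 11299.3 Pa
11299.3 Pa ÷ (6894.76 Pa/psi) = 1.63882 psi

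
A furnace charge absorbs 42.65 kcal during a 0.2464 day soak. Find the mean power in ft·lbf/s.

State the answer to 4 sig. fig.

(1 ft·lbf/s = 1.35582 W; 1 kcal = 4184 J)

6.182 ft·lbf/s

42.65 kcal × 4184 → 178448 J
0.2464 day × 86400 → 21289 s
P = E / t = 178448 J / 21289 s = 8.38217 W
8.38217 W ÷ (1.35582 W/ft·lbf/s) = 6.18236 ft·lbf/s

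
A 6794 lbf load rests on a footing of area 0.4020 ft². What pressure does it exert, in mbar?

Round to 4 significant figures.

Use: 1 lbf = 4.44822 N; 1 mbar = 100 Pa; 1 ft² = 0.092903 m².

8092 mbar

6794 lbf × 4.44822 = 30221.2 N
0.4020 ft² × 0.092903 = 0.037347 m²
P = F / A = 30221.2 N / 0.037347 m² = 809200 Pa
809200 Pa ÷ (100 Pa/mbar) = 8092 mbar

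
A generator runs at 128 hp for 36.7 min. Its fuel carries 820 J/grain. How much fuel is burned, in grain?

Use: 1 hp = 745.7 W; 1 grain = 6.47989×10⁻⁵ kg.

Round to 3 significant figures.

128 hp → 95449.6 W
36.7 min → 2202 s
E = P × t = 95449.6 × 2202 = 2.1018×10⁸ J
820 J/grain → 1.26545×10⁷ J/kg
m = E / e_s = 2.1018×10⁸ / 1.26545×10⁷ = 16.6091 kg
In grain: 16.6091 / 6.47989×10⁻⁵ = 256318 grain

2.56×10⁵ grain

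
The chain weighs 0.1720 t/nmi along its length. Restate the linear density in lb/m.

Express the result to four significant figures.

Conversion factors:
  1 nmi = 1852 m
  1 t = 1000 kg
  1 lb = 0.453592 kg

0.1720 t/nmi × 1000 kg/t ÷ 1852 m/nmi = 0.0928726 kg/m
0.0928726 kg/m ÷ 0.453592 kg/lb = 0.204749 lb/m

0.2047 lb/m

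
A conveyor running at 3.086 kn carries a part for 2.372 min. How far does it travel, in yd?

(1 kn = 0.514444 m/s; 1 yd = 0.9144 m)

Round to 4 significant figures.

247.1 yd

3.086 kn × 0.514444 → 1.58757 m/s
2.372 min × 60 → 142.32 s
d = v × t = 1.58757 m/s × 142.32 s = 225.943 m
225.943 m ÷ (0.9144 m/yd) = 247.094 yd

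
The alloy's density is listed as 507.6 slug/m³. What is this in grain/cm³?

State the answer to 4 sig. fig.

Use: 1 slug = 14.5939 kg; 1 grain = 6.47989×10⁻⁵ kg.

507.6 slug/m³ × 14.5939 kg/slug = 7407.86 kg/m³
7407.86 kg/m³ ÷ 6.47989×10⁻⁵ kg/grain × 10⁻⁶ m³/cm³ = 114.321 grain/cm³

114.3 grain/cm³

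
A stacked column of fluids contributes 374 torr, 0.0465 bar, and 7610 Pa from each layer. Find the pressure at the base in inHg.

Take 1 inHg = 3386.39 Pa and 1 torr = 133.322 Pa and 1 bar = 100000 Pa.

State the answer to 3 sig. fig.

18.3 inHg

374 torr × 133.322 = 49862.4 Pa
0.0465 bar × 100000 = 4650 Pa
7610 Pa (already Pa)
Total: 49862.4 + 4650 + 7610 = 62122.4 Pa
In inHg: 62122.4 / 3386.39 = 18.3447 inHg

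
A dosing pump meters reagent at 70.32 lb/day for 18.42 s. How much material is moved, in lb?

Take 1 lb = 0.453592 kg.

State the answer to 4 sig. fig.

0.01499 lb

70.32 lb/day → 3.69173×10⁻⁴ kg/s
m = ṁ × t = 3.69173×10⁻⁴ × 18.42 = 0.00680017 kg
In lb: 0.00680017 / 0.453592 = 0.0149918 lb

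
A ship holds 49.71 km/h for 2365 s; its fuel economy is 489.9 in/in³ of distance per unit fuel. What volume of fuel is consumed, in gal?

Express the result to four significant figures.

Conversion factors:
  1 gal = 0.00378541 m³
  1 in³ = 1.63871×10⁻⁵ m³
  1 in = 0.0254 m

11.36 gal

49.71 km/h → 13.8083 m/s
d = v × t = 13.8083 × 2365 = 32656.6 m
489.9 in/in³ → 759345 m/m³
V = d / (distance per unit fuel) = 32656.6 / 759345 = 0.0430063 m³
In gal: 0.0430063 / 0.00378541 = 11.3611 gal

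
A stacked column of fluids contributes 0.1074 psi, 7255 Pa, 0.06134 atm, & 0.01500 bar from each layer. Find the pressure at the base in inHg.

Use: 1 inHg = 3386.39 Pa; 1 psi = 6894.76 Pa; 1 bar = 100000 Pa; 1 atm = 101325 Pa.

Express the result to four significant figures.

4.639 inHg

0.1074 psi × 6894.76 = 740.497 Pa
7255 Pa (already Pa)
0.06134 atm × 101325 = 6215.28 Pa
0.01500 bar × 100000 = 1500 Pa
Total: 740.497 + 7255 + 6215.28 + 1500 = 15710.8 Pa
In inHg: 15710.8 / 3386.39 = 4.63939 inHg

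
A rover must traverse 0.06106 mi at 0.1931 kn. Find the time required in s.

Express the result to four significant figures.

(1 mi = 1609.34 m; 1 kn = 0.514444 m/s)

989.2 s

0.06106 mi × 1609.34 = 98.2663 m
0.1931 kn × 0.514444 = 0.0993391 m/s
t = d / v = 98.2663 m / 0.0993391 m/s = 989.201 s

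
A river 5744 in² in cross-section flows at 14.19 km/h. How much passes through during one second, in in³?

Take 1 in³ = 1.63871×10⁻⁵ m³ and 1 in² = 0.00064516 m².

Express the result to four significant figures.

8.914×10⁵ in³

14.19 km/h × (1/3.6) = 3.94167 m/s
5744 in² × 0.00064516 = 3.7058 m²
V = v × A × t = 3.94167 m/s × 3.7058 m² × 1 s = 14.607 m³
14.607 m³ ÷ (1.63871×10⁻⁵ m³/in³) = 891372 in³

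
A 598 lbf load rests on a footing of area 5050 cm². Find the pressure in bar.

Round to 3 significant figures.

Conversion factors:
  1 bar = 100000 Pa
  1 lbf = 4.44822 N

0.0527 bar

598 lbf × 4.44822 = 2660.04 N
5050 cm² × 0.0001 = 0.505 m²
P = F / A = 2660.04 N / 0.505 m² = 5267.41 Pa
5267.41 Pa ÷ (100000 Pa/bar) = 0.0526741 bar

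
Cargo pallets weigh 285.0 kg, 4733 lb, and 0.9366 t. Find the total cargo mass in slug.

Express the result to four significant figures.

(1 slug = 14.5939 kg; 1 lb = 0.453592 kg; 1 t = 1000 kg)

285.0 kg (already kg)
4733 lb × 0.453592 = 2146.85 kg
0.9366 t × 1000 = 936.6 kg
Sum: 285 + 2146.85 + 936.6 = 3368.45 kg
In slug: 3368.45 / 14.5939 = 230.812 slug

230.8 slug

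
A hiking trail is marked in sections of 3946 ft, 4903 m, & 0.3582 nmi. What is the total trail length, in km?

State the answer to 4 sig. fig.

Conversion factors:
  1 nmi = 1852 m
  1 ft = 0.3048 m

3946 ft × 0.3048 = 1202.74 m
4903 m (already m)
0.3582 nmi × 1852 = 663.386 m
Total: 1202.74 + 4903 + 663.386 = 6769.13 m
In km: 6769.13 / 1000 = 6.76913 km

6.769 km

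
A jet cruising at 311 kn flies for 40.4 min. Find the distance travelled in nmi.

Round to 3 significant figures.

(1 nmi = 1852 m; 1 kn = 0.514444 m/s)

209 nmi

311 kn × 0.514444 = 159.992 m/s
40.4 min × 60 = 2424 s
d = v × t = 159.992 m/s × 2424 s = 387821 m
387821 m ÷ (1852 m/nmi) = 209.407 nmi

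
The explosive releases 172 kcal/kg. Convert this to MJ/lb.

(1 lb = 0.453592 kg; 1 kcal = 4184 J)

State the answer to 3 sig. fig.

172 kcal/kg × 4184 J/kcal = 719648 J/kg
719648 J/kg ÷ 1000000 J/MJ × 0.453592 kg/lb = 0.326427 MJ/lb

0.326 MJ/lb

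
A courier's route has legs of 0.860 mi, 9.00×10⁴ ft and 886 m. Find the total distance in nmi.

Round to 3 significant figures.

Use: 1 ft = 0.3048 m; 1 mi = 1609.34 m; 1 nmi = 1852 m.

16.0 nmi

0.860 mi × 1609.34 → 1384.03 m
9.00×10⁴ ft × 0.3048 → 27432 m
886 m (already m)
Sum: 1384.03 + 27432 + 886 = 29702 m
In nmi: 29702 / 1852 = 16.0378 nmi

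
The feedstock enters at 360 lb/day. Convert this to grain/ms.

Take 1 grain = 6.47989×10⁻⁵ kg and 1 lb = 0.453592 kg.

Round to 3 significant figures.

360 lb/day × 0.453592 kg/lb ÷ 86400 s/day = 0.00188997 kg/s
0.00188997 kg/s ÷ 6.47989×10⁻⁵ kg/grain × 0.001 s/ms = 0.0291667 grain/ms

0.0292 grain/ms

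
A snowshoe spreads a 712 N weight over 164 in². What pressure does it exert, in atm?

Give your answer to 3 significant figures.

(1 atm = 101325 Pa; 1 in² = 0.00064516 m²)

0.0664 atm

164 in² × 0.00064516 = 0.105806 m²
P = F / A = 712 N / 0.105806 m² = 6729.3 Pa
6729.3 Pa ÷ (101325 Pa/atm) = 0.066413 atm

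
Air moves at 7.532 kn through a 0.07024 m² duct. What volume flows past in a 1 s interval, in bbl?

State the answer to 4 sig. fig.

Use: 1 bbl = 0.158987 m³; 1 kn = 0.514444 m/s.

7.532 kn × 0.514444 → 3.87479 m/s
V = v × A × t = 3.87479 m/s × 0.07024 m² × 1 s = 0.272165 m³
0.272165 m³ ÷ (0.158987 m³/bbl) = 1.71187 bbl

1.712 bbl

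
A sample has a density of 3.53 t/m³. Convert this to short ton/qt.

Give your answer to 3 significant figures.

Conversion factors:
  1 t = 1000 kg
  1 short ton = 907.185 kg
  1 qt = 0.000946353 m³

0.00368 short ton/qt

3.53 t/m³ × 1000 kg/t = 3530 kg/m³
3530 kg/m³ ÷ 907.185 kg/short ton × 0.000946353 m³/qt = 0.00368241 short ton/qt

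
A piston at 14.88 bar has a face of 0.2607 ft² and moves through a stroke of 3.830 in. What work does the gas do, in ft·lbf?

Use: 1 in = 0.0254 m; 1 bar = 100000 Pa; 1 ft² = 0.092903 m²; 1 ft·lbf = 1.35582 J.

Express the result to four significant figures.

2586 ft·lbf

14.88 bar → 1.488×10⁶ Pa
0.2607 ft² → 0.0242198 m²
F = P × A = 1.488×10⁶ × 0.0242198 = 36039.1 N
3.830 in → 0.097282 m
W = F × d = 36039.1 × 0.097282 = 3505.96 J
In ft·lbf: 3505.96 / 1.35582 = 2585.86 ft·lbf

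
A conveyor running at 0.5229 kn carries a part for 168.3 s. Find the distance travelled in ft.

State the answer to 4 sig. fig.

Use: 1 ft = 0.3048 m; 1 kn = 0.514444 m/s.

0.5229 kn × 0.514444 = 0.269003 m/s
d = v × t = 0.269003 m/s × 168.3 s = 45.2732 m
45.2732 m ÷ (0.3048 m/ft) = 148.534 ft

148.5 ft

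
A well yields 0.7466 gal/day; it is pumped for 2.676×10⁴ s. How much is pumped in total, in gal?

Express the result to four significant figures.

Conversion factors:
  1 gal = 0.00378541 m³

0.7466 gal/day → 3.27105×10⁻⁸ m³/s
V = Q × t = 3.27105×10⁻⁸ × 26760 = 8.75333×10⁻⁴ m³
In gal: 8.75333×10⁻⁴ / 0.00378541 = 0.231239 gal

0.2312 gal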